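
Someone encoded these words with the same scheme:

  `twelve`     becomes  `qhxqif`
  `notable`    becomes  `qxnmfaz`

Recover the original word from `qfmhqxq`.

elevate

The output letters match the input read backwards, each shifted +12: twelve reversed is evlewt. The word is reversed, then every letter is shifted forward by 12.
Undoing it on qfmhqxq: shift back: q−12=e, f−12=t, m−12=a, h−12=v, q−12=e, x−12=l, q−12=e → etavele; then reverse → elevate.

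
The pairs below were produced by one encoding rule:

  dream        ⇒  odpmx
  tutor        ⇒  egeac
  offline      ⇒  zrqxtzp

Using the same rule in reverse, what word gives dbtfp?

Shifts by position in dream: pos 0: d→o (+11), pos 1: r→d (+12), pos 2: e→p (+11), pos 3: a→m (+12) — repeating every 2. A repeating key of period 2 is used — shifts +11, +12 over and over.
Undoing it on dbtfp: d−11=s, b−12=p, t−11=i, f−12=t, p−11=e.

spite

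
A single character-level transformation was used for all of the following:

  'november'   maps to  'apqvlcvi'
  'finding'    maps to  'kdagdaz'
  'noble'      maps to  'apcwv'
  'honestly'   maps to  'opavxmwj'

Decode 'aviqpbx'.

n(13)→a(0) and o(14)→p(15) fit y≡15x+13 (mod 26); the inverse of 15 mod 26 is 7. This is an affine cipher: with a=0,…,z=25, each position x becomes (15x+13) mod 26.
Decoding aviqpbx: a(0)→7·(0−13)≡13=n; v(21)→7·(21−13)≡4=e; i(8)→7·(8−13)≡17=r; q(16)→7·(16−13)≡21=v; p(15)→7·(15−13)≡14=o; b(1)→7·(1−13)≡20=u; x(23)→7·(23−13)≡18=s (all mod 26).

nervous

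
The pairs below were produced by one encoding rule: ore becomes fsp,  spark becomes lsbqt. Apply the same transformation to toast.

utbpu

The output letters match the input read backwards, each shifted +1: ore reversed is ero. Read the word backwards and shift each letter +1.
On toast: reverse → tsaot; then shift: t+1=u, s+1=t, a+1=b, o+1=p, t+1=u.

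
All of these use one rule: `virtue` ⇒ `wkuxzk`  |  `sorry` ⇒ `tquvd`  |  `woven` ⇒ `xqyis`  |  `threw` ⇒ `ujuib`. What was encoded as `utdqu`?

Letter i (0-indexed) is shifted by i+1, so successive shifts are 1, 2, 3, ….
Undoing it on utdqu: u−1=t, t−2=r, d−3=a, q−4=m, u−5=p.

tramp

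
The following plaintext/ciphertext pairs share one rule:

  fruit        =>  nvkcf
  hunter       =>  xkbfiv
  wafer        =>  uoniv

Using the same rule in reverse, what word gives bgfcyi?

f(5)→n(13) and r(17)→v(21) fit y≡5x+14 (mod 26); the inverse of 5 mod 26 is 21. Each letter's alphabet position (a=0..z=25) is mapped through 5·x+14 mod 26 — an affine cipher.
Undoing it on bgfcyi: b(1)→21·(1−14)≡13=n; g(6)→21·(6−14)≡14=o; f(5)→21·(5−14)≡19=t; c(2)→21·(2−14)≡8=i; y(24)→21·(24−14)≡2=c; i(8)→21·(8−14)≡4=e (all mod 26).

notice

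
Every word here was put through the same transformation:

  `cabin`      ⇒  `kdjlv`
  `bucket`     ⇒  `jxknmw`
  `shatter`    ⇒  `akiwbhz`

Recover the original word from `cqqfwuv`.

unicorn

Shifts by position in cabin: pos 0: c→k (+8), pos 1: a→d (+3), pos 2: b→j (+8), pos 3: i→l (+3) — repeating every 2. A repeating key of period 2 is used — shifts +8, +3 over and over.
Decoding cqqfwuv: c−8=u, q−3=n, q−8=i, f−3=c, w−8=o, u−3=r, v−8=n.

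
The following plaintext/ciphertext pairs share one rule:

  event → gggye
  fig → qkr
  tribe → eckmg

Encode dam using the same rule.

Vowels shift forward by 2 and consonants shift forward by 11.
Applying it to dam: d(cons)+11=o, a(vowel)+2=c, m(cons)+11=x.

ocx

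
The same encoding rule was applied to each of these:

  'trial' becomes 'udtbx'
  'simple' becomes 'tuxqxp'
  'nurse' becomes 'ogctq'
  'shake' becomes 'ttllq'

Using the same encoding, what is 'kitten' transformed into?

The shifts repeat in a cycle of length 3: positions 0,1,… shift by +1, +12, +11, then the pattern repeats.
Applying it to kitten: k+1=l, i+12=u, t+11=e, t+1=u, e+12=q, n+11=y.

lueuqy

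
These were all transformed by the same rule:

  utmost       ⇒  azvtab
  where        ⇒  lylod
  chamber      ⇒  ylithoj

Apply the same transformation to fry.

Read the word backwards and shift each letter +7.
Applying it to fry: reverse → yrf; then shift: y+7=f, r+7=y, f+7=m.

fym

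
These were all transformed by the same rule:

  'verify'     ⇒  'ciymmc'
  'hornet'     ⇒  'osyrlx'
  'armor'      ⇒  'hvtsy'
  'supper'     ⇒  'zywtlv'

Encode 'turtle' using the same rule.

Shifts by position in verify: pos 0: v→c (+7), pos 1: e→i (+4), pos 2: r→y (+7), pos 3: i→m (+4) — repeating every 2. A repeating key of period 2 is used — shifts +7, +4 over and over.
Applying it to turtle: t+7=a, u+4=y, r+7=y, t+4=x, l+7=s, e+4=i.

ayyxsi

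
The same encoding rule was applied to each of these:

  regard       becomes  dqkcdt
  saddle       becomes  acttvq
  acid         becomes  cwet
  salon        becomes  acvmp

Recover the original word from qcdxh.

earth

r(17)→d(3) and e(4)→q(16) fit y≡23x+2 (mod 26); the inverse of 23 mod 26 is 17. This is an affine cipher: with a=0,…,z=25, each position x becomes (23x+2) mod 26.
Undoing it on qcdxh: q(16)→17·(16−2)≡4=e; c(2)→17·(2−2)≡0=a; d(3)→17·(3−2)≡17=r; x(23)→17·(23−2)≡19=t; h(7)→17·(7−2)≡7=h (all mod 26).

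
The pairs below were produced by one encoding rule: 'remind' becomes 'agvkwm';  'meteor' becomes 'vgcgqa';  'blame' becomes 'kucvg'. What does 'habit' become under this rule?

qckkc

The shift depends on letter class: consonant r→a is +9, but vowel e→g is +2. Vowels shift forward by 2 and consonants shift forward by 9.
On habit: h(cons)+9=q, a(vowel)+2=c, b(cons)+9=k, i(vowel)+2=k, t(cons)+9=c.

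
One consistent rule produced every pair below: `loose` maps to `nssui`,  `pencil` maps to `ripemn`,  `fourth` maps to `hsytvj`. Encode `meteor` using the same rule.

oivist

Two shifts are in play — +4 for a/e/i/o/u, +2 for every other letter.
Applying it to meteor: m(cons)+2=o, e(vowel)+4=i, t(cons)+2=v, e(vowel)+4=i, o(vowel)+4=s, r(cons)+2=t.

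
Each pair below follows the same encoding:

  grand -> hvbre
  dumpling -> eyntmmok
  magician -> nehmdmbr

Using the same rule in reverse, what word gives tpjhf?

slide

Shifts by position in grand: pos 0: g→h (+1), pos 1: r→v (+4), pos 2: a→b (+1), pos 3: n→r (+4) — repeating every 2. The shifts repeat in a cycle of length 2: positions 0,1,… shift by +1, +4, then the pattern repeats.
Undoing it on tpjhf: t−1=s, p−4=l, j−1=i, h−4=d, f−1=e.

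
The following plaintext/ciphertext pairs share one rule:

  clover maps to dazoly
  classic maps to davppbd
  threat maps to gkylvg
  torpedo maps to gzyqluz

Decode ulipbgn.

c(2)→d(3) and l(11)→a(0) fit y≡17x+21 (mod 26); the inverse of 17 mod 26 is 23. This is an affine cipher: with a=0,…,z=25, each position x becomes (17x+21) mod 26.
Decoding ulipbgn: u(20)→23·(20−21)≡3=d; l(11)→23·(11−21)≡4=e; i(8)→23·(8−21)≡13=n; p(15)→23·(15−21)≡18=s; b(1)→23·(1−21)≡8=i; g(6)→23·(6−21)≡19=t; n(13)→23·(13−21)≡24=y (all mod 26).

density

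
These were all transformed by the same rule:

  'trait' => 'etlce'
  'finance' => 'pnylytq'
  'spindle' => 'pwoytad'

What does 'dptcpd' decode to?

The output letters match the input read backwards, each shifted +11: trait reversed is tiart. Read the word backwards and shift each letter +11.
Decoding dptcpd: shift back: d−11=s, p−11=e, t−11=i, c−11=r, p−11=e, d−11=s → seires; then reverse → series.

series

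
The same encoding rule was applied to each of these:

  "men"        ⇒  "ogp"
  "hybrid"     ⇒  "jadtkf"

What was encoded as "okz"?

mix

Every letter moves 2 places later in the alphabet, wrapping around z→a.
Decoding okz: o−2=m, k−2=i, z−2=x.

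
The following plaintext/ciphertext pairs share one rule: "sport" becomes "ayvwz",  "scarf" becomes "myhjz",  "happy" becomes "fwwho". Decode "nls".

The output letters match the input read backwards, each shifted +7: sport reversed is trops. The word is reversed, then every letter is shifted forward by 7.
Decoding nls: shift back: n−7=g, l−7=e, s−7=l → gel; then reverse → leg.

leg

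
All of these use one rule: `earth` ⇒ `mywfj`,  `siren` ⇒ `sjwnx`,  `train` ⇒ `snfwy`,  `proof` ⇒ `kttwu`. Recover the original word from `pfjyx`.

The output letters match the input read backwards, each shifted +5: earth reversed is htrae. Two steps: reverse the string, then apply a Caesar shift of +5.
Reversing it on pfjyx: shift back: p−5=k, f−5=a, j−5=e, y−5=t, x−5=s → kaets; then reverse → steak.

steak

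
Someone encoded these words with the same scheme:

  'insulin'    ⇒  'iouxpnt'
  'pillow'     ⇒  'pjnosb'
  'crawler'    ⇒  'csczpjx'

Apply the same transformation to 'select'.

In insulin: i→i is +0, n→o is +1, s→u is +2, u→x is +3 — the shift increases by 1 each position. The shift increases by 1 at each position, starting from +0: 0, 1, 2, ….
On select: s+0=s, e+1=f, l+2=n, e+3=h, c+4=g, t+5=y.

sfnhgy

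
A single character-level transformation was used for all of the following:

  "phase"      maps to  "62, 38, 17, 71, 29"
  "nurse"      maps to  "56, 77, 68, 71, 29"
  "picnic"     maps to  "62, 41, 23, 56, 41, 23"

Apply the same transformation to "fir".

32, 41, 68

p(#16)→62 and h(#8)→38: differences scale by 3, so n = 3·pos + 14. With a=1..z=26, the number is 3·pos + 14.
For fir: f=6→32, i=9→41, r=18→68.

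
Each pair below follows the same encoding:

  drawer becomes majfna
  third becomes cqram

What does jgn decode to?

axe

Compare letters: d→m is +9, r→a is +9, a→j is +9 — a constant shift. It's a constant shift of +9 (ROT9).
Reversing it on jgn: j−9=a, g−9=x, n−9=e.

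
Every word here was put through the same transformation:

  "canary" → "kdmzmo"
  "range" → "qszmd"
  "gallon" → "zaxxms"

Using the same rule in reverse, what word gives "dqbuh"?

viper

Two steps: reverse the string, then apply a Caesar shift of +12.
Reversing it on dqbuh: shift back: d−12=r, q−12=e, b−12=p, u−12=i, h−12=v → repiv; then reverse → viper.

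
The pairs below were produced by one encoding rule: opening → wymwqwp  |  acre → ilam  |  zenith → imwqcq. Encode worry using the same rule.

The shift depends on letter class: consonant p→y is +9, but vowel o→w is +8. Vowels shift forward by 8 and consonants shift forward by 9.
For worry: w(cons)+9=f, o(vowel)+8=w, r(cons)+9=a, r(cons)+9=a, y(cons)+9=h.

fwaah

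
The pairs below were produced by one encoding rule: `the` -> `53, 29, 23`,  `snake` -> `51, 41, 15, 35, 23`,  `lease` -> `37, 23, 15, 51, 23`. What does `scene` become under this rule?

Each letter becomes 2×(its alphabet position, a=1..z=26) + 13.
For scene: s=19→51, c=3→19, e=5→23, n=14→41, e=5→23.

51, 19, 23, 41, 23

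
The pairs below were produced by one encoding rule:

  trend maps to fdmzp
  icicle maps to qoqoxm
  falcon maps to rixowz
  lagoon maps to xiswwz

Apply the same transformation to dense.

pmzem

The shift depends on letter class: consonant t→f is +12, but vowel e→m is +8. The rule splits by letter class: vowels +8, consonants +12.
For dense: d(cons)+12=p, e(vowel)+8=m, n(cons)+12=z, s(cons)+12=e, e(vowel)+8=m.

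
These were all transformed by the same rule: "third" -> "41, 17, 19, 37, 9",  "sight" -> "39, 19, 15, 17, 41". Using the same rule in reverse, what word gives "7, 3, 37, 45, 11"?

t(#20)→41 and h(#8)→17: differences scale by 2, so n = 2·pos + 1. With a=1..z=26, the number is 2·pos + 1.
Undoing it on 7, 3, 37, 45, 11: 7→(7−1)÷2=3=c, 3→(3−1)÷2=1=a, 37→(37−1)÷2=18=r, 45→(45−1)÷2=22=v, 11→(11−1)÷2=5=e.

carve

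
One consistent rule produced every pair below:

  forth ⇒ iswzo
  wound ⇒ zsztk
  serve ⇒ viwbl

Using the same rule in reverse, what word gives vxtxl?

store

In forth: f→i is +3, o→s is +4, r→w is +5, t→z is +6 — the shift increases by 1 each position. The shift increases by 1 at each position, starting from +3: 3, 4, 5, ….
Decoding vxtxl: v−3=s, x−4=t, t−5=o, x−6=r, l−7=e.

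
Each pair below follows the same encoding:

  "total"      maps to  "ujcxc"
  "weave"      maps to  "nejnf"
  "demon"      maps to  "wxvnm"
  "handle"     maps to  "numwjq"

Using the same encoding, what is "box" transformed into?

gxk

The output letters match the input read backwards, each shifted +9: total reversed is latot. Read the word backwards and shift each letter +9.
For box: reverse → xob; then shift: x+9=g, o+9=x, b+9=k.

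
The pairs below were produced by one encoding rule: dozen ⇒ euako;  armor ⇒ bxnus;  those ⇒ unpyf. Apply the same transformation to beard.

ckbxe

Shifts by position in dozen: pos 0: d→e (+1), pos 1: o→u (+6), pos 2: z→a (+1), pos 3: e→k (+6) — repeating every 2. The shifts repeat in a cycle of length 2: positions 0,1,… shift by +1, +6, then the pattern repeats.
Applying it to beard: b+1=c, e+6=k, a+1=b, r+6=x, d+1=e.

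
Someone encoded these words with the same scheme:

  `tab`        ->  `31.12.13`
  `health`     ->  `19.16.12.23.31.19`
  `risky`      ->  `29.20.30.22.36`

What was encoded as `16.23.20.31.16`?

The number is (letter's place in the alphabet, a=1) + 11.
Decoding 16.23.20.31.16: 16→(16−11)÷1=5=e, 23→(23−11)÷1=12=l, 20→(20−11)÷1=9=i, 31→(31−11)÷1=20=t, 16→(16−11)÷1=5=e.

elite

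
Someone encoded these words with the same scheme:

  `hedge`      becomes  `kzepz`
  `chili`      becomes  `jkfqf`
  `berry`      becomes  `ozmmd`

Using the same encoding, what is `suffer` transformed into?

h(7)→k(10) and e(4)→z(25) fit y≡21x+19 (mod 26); the inverse of 21 mod 26 is 5. This is an affine cipher: with a=0,…,z=25, each position x becomes (21x+19) mod 26.
Applying it to suffer: s(18)→21·18+19≡7=h; u(20)→21·20+19≡23=x; f(5)→21·5+19≡20=u; f(5)→21·5+19≡20=u; e(4)→21·4+19≡25=z; r(17)→21·17+19≡12=m (all mod 26).

hxuuzm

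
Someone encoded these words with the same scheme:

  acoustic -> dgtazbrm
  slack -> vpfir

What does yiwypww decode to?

version

In acoustic: a→d is +3, c→g is +4, o→t is +5, u→a is +6 — the shift increases by 1 each position. Each letter shifts forward by (position + 3), i.e. 3, 4, 5, … — the shift grows by one for each successive letter.
Reversing it on yiwypww: y−3=v, i−4=e, w−5=r, y−6=s, p−7=i, w−8=o, w−9=n.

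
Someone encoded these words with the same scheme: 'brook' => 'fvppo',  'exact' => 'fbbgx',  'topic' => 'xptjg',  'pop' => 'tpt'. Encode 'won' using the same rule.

apr

The shift depends on letter class: consonant b→f is +4, but vowel o→p is +1. Two shifts are in play — +1 for a/e/i/o/u, +4 for every other letter.
For won: w(cons)+4=a, o(vowel)+1=p, n(cons)+4=r.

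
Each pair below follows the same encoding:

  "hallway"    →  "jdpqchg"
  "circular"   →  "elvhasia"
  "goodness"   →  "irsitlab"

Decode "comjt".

alien

In hallway: h→j is +2, a→d is +3, l→p is +4, l→q is +5 — the shift increases by 1 each position. Letter i (0-indexed) is shifted by i+2, so successive shifts are 2, 3, 4, ….
Reversing it on comjt: c−2=a, o−3=l, m−4=i, j−5=e, t−6=n.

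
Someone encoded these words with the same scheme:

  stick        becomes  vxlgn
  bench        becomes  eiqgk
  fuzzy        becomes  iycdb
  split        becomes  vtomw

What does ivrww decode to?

frost

Shifts by position in stick: pos 0: s→v (+3), pos 1: t→x (+4), pos 2: i→l (+3), pos 3: c→g (+4) — repeating every 2. The shifts repeat in a cycle of length 2: positions 0,1,… shift by +3, +4, then the pattern repeats.
Reversing it on ivrww: i−3=f, v−4=r, r−3=o, w−4=s, w−3=t.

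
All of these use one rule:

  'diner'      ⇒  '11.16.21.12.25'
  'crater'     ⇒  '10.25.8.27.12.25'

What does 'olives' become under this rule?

d is letter #4 and maps to 11: an offset of 7. Letters become their 1-based position plus 7 (so a→8, b→9, …).
Applying it to olives: o=15→22, l=12→19, i=9→16, v=22→29, e=5→12, s=19→26.

22.19.16.29.12.26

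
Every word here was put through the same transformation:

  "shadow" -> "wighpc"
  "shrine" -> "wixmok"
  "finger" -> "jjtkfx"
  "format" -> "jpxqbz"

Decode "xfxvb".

terra

Shifts by position in shadow: pos 0: s→w (+4), pos 1: h→i (+1), pos 2: a→g (+6), pos 3: d→h (+4), pos 4: o→p (+1), pos 5: w→c (+6) — repeating every 3. A repeating key of period 3 is used — shifts +4, +1, +6 over and over.
Undoing it on xfxvb: x−4=t, f−1=e, x−6=r, v−4=r, b−1=a.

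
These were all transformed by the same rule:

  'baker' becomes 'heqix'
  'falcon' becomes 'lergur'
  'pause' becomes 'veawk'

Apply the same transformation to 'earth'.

kexxn

Shifts by position in baker: pos 0: b→h (+6), pos 1: a→e (+4), pos 2: k→q (+6), pos 3: e→i (+4) — repeating every 2. The shifts repeat in a cycle of length 2: positions 0,1,… shift by +6, +4, then the pattern repeats.
On earth: e+6=k, a+4=e, r+6=x, t+4=x, h+6=n.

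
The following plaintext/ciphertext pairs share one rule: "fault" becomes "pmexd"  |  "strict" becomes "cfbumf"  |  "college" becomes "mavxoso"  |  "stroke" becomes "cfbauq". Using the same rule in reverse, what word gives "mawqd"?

Shifts by position in fault: pos 0: f→p (+10), pos 1: a→m (+12), pos 2: u→e (+10), pos 3: l→x (+12) — repeating every 2. The shifts repeat in a cycle of length 2: positions 0,1,… shift by +10, +12, then the pattern repeats.
Undoing it on mawqd: m−10=c, a−12=o, w−10=m, q−12=e, d−10=t.

comet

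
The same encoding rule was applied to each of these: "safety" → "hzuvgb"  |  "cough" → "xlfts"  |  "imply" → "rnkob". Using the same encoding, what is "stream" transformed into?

hgivzn

This is the alphabet-reversal cipher (Atbash): a becomes z, b becomes y, etc.
On stream: s↔h, t↔g, r↔i, e↔v, a↔z, m↔n.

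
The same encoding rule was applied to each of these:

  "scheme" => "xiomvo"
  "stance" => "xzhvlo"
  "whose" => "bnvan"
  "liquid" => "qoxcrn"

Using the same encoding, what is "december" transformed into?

ikjmvlpd

Letter i (0-indexed) is shifted by i+5, so successive shifts are 5, 6, 7, ….
For december: d+5=i, e+6=k, c+7=j, e+8=m, m+9=v, b+10=l, e+11=p, r+12=d.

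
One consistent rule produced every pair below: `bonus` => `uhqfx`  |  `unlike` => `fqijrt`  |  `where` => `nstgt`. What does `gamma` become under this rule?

bdzzd

b(1)→u(20) and o(14)→h(7) fit y≡17x+3 (mod 26); the inverse of 17 mod 26 is 23. This is an affine cipher: with a=0,…,z=25, each position x becomes (17x+3) mod 26.
For gamma: g(6)→17·6+3≡1=b; a(0)→17·0+3≡3=d; m(12)→17·12+3≡25=z; m(12)→17·12+3≡25=z; a(0)→17·0+3≡3=d (all mod 26).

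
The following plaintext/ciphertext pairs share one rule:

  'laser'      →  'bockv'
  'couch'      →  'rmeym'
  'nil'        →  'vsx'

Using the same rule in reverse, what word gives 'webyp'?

The output letters match the input read backwards, each shifted +10: laser reversed is resal. Two steps: reverse the string, then apply a Caesar shift of +10.
Decoding webyp: shift back: w−10=m, e−10=u, b−10=r, y−10=o, p−10=f → murof; then reverse → forum.

forum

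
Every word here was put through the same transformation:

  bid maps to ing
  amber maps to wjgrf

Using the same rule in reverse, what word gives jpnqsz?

The output letters match the input read backwards, each shifted +5: bid reversed is dib. The word is reversed, then every letter is shifted forward by 5.
Reversing it on jpnqsz: shift back: j−5=e, p−5=k, n−5=i, q−5=l, s−5=n, z−5=u → ekilnu; then reverse → unlike.

unlike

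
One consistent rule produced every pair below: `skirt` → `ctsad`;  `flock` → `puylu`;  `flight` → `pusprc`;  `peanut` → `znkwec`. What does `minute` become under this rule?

Shifts by position in skirt: pos 0: s→c (+10), pos 1: k→t (+9), pos 2: i→s (+10), pos 3: r→a (+9) — repeating every 2. The shifts repeat in a cycle of length 2: positions 0,1,… shift by +10, +9, then the pattern repeats.
On minute: m+10=w, i+9=r, n+10=x, u+9=d, t+10=d, e+9=n.

wrxddn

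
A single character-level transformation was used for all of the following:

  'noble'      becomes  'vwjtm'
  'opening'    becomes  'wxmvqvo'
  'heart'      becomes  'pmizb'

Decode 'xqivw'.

Compare letters: n→v is +8, o→w is +8, b→j is +8 — a constant shift. It's a constant shift of +8 (ROT8).
Reversing it on xqivw: x−8=p, q−8=i, i−8=a, v−8=n, w−8=o.

piano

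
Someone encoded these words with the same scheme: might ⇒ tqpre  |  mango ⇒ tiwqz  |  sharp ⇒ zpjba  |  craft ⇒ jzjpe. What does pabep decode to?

issue

In might: m→t is +7, i→q is +8, g→p is +9, h→r is +10 — the shift increases by 1 each position. Each letter shifts forward by (position + 7), i.e. 7, 8, 9, … — the shift grows by one for each successive letter.
Decoding pabep: p−7=i, a−8=s, b−9=s, e−10=u, p−11=e.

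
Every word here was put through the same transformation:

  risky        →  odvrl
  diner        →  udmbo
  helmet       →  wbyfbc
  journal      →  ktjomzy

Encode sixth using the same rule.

Treating letters as 0–25, the rule is x ↦ 7x + 25 (mod 26).
On sixth: s(18)→7·18+25≡21=v; i(8)→7·8+25≡3=d; x(23)→7·23+25≡4=e; t(19)→7·19+25≡2=c; h(7)→7·7+25≡22=w (all mod 26).

vdecw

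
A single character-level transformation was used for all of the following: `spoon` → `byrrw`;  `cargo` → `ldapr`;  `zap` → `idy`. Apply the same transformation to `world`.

The shift depends on letter class: consonant s→b is +9, but vowel o→r is +3. Two shifts are in play — +3 for a/e/i/o/u, +9 for every other letter.
For world: w(cons)+9=f, o(vowel)+3=r, r(cons)+9=a, l(cons)+9=u, d(cons)+9=m.

fraum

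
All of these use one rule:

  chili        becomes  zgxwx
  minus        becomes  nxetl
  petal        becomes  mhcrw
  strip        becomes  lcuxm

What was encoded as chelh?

c(2)→z(25) and h(7)→g(6) fit y≡17x+17 (mod 26); the inverse of 17 mod 26 is 23. This is an affine cipher: with a=0,…,z=25, each position x becomes (17x+17) mod 26.
Decoding chelh: c(2)→23·(2−17)≡19=t; h(7)→23·(7−17)≡4=e; e(4)→23·(4−17)≡13=n; l(11)→23·(11−17)≡18=s; h(7)→23·(7−17)≡4=e (all mod 26).

tense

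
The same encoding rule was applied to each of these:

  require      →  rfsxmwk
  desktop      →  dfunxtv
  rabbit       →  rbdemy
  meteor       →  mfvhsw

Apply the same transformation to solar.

spndv

Letter i (0-indexed) is shifted by i+0, so successive shifts are 0, 1, 2, ….
On solar: s+0=s, o+1=p, l+2=n, a+3=d, r+4=v.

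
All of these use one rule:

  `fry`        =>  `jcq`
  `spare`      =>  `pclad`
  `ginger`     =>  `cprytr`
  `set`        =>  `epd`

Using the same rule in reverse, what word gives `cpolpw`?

The output letters match the input read backwards, each shifted +11: fry reversed is yrf. Two steps: reverse the string, then apply a Caesar shift of +11.
Undoing it on cpolpw: shift back: c−11=r, p−11=e, o−11=d, l−11=a, p−11=e, w−11=l → redael; then reverse → leader.

leader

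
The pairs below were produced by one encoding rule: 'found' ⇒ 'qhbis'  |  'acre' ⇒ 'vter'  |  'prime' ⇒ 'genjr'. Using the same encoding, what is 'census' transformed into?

tridbd

Treating letters as 0–25, the rule is x ↦ 25x + 21 (mod 26).
On census: c(2)→25·2+21≡19=t; e(4)→25·4+21≡17=r; n(13)→25·13+21≡8=i; s(18)→25·18+21≡3=d; u(20)→25·20+21≡1=b; s(18)→25·18+21≡3=d (all mod 26).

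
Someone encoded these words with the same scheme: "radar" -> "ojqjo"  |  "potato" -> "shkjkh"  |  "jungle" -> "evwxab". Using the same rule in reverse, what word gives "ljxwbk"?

r(17)→o(14) and a(0)→j(9) fit y≡11x+9 (mod 26); the inverse of 11 mod 26 is 19. Treating letters as 0–25, the rule is x ↦ 11x + 9 (mod 26).
Undoing it on ljxwbk: l(11)→19·(11−9)≡12=m; j(9)→19·(9−9)≡0=a; x(23)→19·(23−9)≡6=g; w(22)→19·(22−9)≡13=n; b(1)→19·(1−9)≡4=e; k(10)→19·(10−9)≡19=t (all mod 26).

magnet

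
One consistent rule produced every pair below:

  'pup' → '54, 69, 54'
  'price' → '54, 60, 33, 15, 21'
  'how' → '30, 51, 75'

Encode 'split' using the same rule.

Each letter becomes 3×(its alphabet position, a=1..z=26) + 6.
Applying it to split: s=19→63, p=16→54, l=12→42, i=9→33, t=20→66.

63, 54, 42, 33, 66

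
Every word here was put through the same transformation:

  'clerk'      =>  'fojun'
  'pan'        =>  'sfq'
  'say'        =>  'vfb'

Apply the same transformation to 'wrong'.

zutqj

The shift depends on letter class: consonant c→f is +3, but vowel e→j is +5. The rule splits by letter class: vowels +5, consonants +3.
On wrong: w(cons)+3=z, r(cons)+3=u, o(vowel)+5=t, n(cons)+3=q, g(cons)+3=j.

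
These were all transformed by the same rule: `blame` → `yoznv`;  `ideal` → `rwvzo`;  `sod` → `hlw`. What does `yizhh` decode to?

brass

Letters are reflected about the middle of the alphabet (position → 25−position): Atbash.
Reversing it on yizhh: y↔b, i↔r, z↔a, h↔s, h↔s.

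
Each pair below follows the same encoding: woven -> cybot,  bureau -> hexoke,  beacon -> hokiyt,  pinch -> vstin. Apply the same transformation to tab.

The rule splits by letter class: vowels +10, consonants +6.
For tab: t(cons)+6=z, a(vowel)+10=k, b(cons)+6=h.

zkh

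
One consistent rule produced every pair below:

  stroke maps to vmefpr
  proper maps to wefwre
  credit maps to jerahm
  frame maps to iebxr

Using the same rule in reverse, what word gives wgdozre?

plunger

s(18)→v(21) and t(19)→m(12) fit y≡17x+1 (mod 26); the inverse of 17 mod 26 is 23. Treating letters as 0–25, the rule is x ↦ 17x + 1 (mod 26).
Undoing it on wgdozre: w(22)→23·(22−1)≡15=p; g(6)→23·(6−1)≡11=l; d(3)→23·(3−1)≡20=u; o(14)→23·(14−1)≡13=n; z(25)→23·(25−1)≡6=g; r(17)→23·(17−1)≡4=e; e(4)→23·(4−1)≡17=r (all mod 26).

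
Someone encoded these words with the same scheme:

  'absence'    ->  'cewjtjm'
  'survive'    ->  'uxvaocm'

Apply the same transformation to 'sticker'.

uwmhqlz

Letter i (0-indexed) is shifted by i+2, so successive shifts are 2, 3, 4, ….
On sticker: s+2=u, t+3=w, i+4=m, c+5=h, k+6=q, e+7=l, r+8=z.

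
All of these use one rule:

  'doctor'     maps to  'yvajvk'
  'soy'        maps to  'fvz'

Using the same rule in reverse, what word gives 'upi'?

Two steps: reverse the string, then apply a Caesar shift of +7.
Undoing it on upi: shift back: u−7=n, p−7=i, i−7=b → nib; then reverse → bin.

bin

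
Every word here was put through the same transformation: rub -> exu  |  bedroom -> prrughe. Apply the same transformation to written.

Two steps: reverse the string, then apply a Caesar shift of +3.
Applying it to written: reverse → nettirw; then shift: n+3=q, e+3=h, t+3=w, t+3=w, i+3=l, r+3=u, w+3=z.

qhwwluz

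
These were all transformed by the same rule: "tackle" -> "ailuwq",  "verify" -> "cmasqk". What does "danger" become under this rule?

kiwqpd

Letter i (0-indexed) is shifted by i+7, so successive shifts are 7, 8, 9, ….
Applying it to danger: d+7=k, a+8=i, n+9=w, g+10=q, e+11=p, r+12=d.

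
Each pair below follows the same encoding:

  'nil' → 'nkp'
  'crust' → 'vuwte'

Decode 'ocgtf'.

dream

The output letters match the input read backwards, each shifted +2: nil reversed is lin. Two steps: reverse the string, then apply a Caesar shift of +2.
Undoing it on ocgtf: shift back: o−2=m, c−2=a, g−2=e, t−2=r, f−2=d → maerd; then reverse → dream.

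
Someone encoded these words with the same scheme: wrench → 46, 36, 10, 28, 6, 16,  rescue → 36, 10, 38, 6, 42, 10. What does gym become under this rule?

14, 50, 26

w(#23)→46 and r(#18)→36: differences scale by 2, so n = 2·pos + 0. The formula is n = 2×(alphabet index, a=1).
Applying it to gym: g=7→14, y=25→50, m=13→26.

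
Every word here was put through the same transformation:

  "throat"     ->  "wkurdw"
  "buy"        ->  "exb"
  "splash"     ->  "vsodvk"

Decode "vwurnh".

Compare letters: t→w is +3, h→k is +3, r→u is +3 — a constant shift. Every letter moves 3 places later in the alphabet, wrapping around z→a.
Decoding vwurnh: v−3=s, w−3=t, u−3=r, r−3=o, n−3=k, h−3=e.

stroke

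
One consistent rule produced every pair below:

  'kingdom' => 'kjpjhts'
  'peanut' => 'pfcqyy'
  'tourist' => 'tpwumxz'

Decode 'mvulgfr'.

In kingdom: k→k is +0, i→j is +1, n→p is +2, g→j is +3 — the shift increases by 1 each position. Each letter shifts forward by its position index (0, 1, 2, …) — the shift grows by one for each successive letter.
Undoing it on mvulgfr: m−0=m, v−1=u, u−2=s, l−3=i, g−4=c, f−5=a, r−6=l.

musical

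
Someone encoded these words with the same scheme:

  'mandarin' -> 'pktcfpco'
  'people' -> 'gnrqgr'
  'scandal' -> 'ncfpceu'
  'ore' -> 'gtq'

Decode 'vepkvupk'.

instinct

The output letters match the input read backwards, each shifted +2: mandarin reversed is niradnam. Read the word backwards and shift each letter +2.
Reversing it on vepkvupk: shift back: v−2=t, e−2=c, p−2=n, k−2=i, v−2=t, u−2=s, p−2=n, k−2=i → tcnitsni; then reverse → instinct.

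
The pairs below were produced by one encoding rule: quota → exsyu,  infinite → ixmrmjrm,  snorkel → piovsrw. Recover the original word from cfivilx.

thereby

The output letters match the input read backwards, each shifted +4: quota reversed is atouq. Two steps: reverse the string, then apply a Caesar shift of +4.
Reversing it on cfivilx: shift back: c−4=y, f−4=b, i−4=e, v−4=r, i−4=e, l−4=h, x−4=t → ybereht; then reverse → thereby.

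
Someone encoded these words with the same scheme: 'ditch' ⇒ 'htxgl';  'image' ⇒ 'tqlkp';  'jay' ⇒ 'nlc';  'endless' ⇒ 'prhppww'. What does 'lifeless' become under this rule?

ptjpppww

The rule splits by letter class: vowels +11, consonants +4.
Applying it to lifeless: l(cons)+4=p, i(vowel)+11=t, f(cons)+4=j, e(vowel)+11=p, l(cons)+4=p, e(vowel)+11=p, s(cons)+4=w, s(cons)+4=w.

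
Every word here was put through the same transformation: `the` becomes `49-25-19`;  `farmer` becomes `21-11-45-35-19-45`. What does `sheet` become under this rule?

t(#20)→49 and h(#8)→25: differences scale by 2, so n = 2·pos + 9. With a=1..z=26, the number is 2·pos + 9.
On sheet: s=19→47, h=8→25, e=5→19, e=5→19, t=20→49.

47-25-19-19-49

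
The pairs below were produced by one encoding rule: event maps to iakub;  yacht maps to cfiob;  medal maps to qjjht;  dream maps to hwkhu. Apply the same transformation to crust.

The shift increases by 1 at each position, starting from +4: 4, 5, 6, ….
Applying it to crust: c+4=g, r+5=w, u+6=a, s+7=z, t+8=b.

gwazb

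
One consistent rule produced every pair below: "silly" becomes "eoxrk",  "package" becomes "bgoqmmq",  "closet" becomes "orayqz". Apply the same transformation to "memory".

Shifts by position in silly: pos 0: s→e (+12), pos 1: i→o (+6), pos 2: l→x (+12), pos 3: l→r (+6) — repeating every 2. A repeating key of period 2 is used — shifts +12, +6 over and over.
On memory: m+12=y, e+6=k, m+12=y, o+6=u, r+12=d, y+6=e.

ykyude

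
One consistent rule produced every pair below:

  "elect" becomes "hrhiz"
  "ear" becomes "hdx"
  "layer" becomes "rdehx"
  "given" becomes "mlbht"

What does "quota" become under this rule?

The shift depends on letter class: consonant l→r is +6, but vowel e→h is +3. Vowels shift forward by 3 and consonants shift forward by 6.
Applying it to quota: q(cons)+6=w, u(vowel)+3=x, o(vowel)+3=r, t(cons)+6=z, a(vowel)+3=d.

wxrzd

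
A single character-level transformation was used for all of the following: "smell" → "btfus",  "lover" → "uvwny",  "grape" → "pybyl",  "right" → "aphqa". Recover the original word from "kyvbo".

Shifts by position in smell: pos 0: s→b (+9), pos 1: m→t (+7), pos 2: e→f (+1), pos 3: l→u (+9), pos 4: l→s (+7) — repeating every 3. The shifts repeat in a cycle of length 3: positions 0,1,… shift by +9, +7, +1, then the pattern repeats.
Reversing it on kyvbo: k−9=b, y−7=r, v−1=u, b−9=s, o−7=h.

brush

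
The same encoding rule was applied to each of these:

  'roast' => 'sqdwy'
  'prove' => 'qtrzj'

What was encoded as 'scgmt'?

In roast: r→s is +1, o→q is +2, a→d is +3, s→w is +4 — the shift increases by 1 each position. Each letter shifts forward by (position + 1), i.e. 1, 2, 3, … — the shift grows by one for each successive letter.
Decoding scgmt: s−1=r, c−2=a, g−3=d, m−4=i, t−5=o.

radio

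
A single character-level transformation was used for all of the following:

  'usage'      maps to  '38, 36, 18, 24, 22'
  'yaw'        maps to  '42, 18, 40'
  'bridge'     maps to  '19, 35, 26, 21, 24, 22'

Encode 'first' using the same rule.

Each letter is replaced by its alphabet position (a=1..z=26) + 17.
On first: f=6→23, i=9→26, r=18→35, s=19→36, t=20→37.

23, 26, 35, 36, 37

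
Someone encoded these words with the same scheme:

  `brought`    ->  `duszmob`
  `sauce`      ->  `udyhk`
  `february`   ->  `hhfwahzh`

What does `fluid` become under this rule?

In brought: b→d is +2, r→u is +3, o→s is +4, u→z is +5 — the shift increases by 1 each position. Letter i (0-indexed) is shifted by i+2, so successive shifts are 2, 3, 4, ….
On fluid: f+2=h, l+3=o, u+4=y, i+5=n, d+6=j.

hoynj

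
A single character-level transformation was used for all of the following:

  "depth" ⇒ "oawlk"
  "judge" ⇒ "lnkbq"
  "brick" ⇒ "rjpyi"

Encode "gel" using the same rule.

Read the word backwards and shift each letter +7.
Applying it to gel: reverse → leg; then shift: l+7=s, e+7=l, g+7=n.

sln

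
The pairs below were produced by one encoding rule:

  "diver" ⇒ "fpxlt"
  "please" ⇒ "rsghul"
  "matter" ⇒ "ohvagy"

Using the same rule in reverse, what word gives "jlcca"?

Shifts by position in diver: pos 0: d→f (+2), pos 1: i→p (+7), pos 2: v→x (+2), pos 3: e→l (+7) — repeating every 2. The shifts repeat in a cycle of length 2: positions 0,1,… shift by +2, +7, then the pattern repeats.
Undoing it on jlcca: j−2=h, l−7=e, c−2=a, c−7=v, a−2=y.

heavy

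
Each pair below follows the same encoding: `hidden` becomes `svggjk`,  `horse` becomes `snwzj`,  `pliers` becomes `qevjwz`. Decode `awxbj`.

h(7)→s(18) and i(8)→v(21) fit y≡3x+23 (mod 26); the inverse of 3 mod 26 is 9. Each letter's alphabet position (a=0..z=25) is mapped through 3·x+23 mod 26 — an affine cipher.
Decoding awxbj: a(0)→9·(0−23)≡1=b; w(22)→9·(22−23)≡17=r; x(23)→9·(23−23)≡0=a; b(1)→9·(1−23)≡10=k; j(9)→9·(9−23)≡4=e (all mod 26).

brake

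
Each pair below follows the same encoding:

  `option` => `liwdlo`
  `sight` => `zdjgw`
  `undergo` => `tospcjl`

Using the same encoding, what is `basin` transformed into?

Treating letters as 0–25, the rule is x ↦ 23x + 1 (mod 26).
For basin: b(1)→23·1+1≡24=y; a(0)→23·0+1≡1=b; s(18)→23·18+1≡25=z; i(8)→23·8+1≡3=d; n(13)→23·13+1≡14=o (all mod 26).

ybzdo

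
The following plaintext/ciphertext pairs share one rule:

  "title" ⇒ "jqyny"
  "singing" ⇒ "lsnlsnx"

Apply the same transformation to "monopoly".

dqtutstr

The output letters match the input read backwards, each shifted +5: title reversed is eltit. Two steps: reverse the string, then apply a Caesar shift of +5.
For monopoly: reverse → yloponom; then shift: y+5=d, l+5=q, o+5=t, p+5=u, o+5=t, n+5=s, o+5=t, m+5=r.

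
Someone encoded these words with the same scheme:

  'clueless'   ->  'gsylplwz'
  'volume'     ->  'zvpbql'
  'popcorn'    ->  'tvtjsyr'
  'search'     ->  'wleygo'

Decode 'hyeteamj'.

dramatic

Shifts by position in clueless: pos 0: c→g (+4), pos 1: l→s (+7), pos 2: u→y (+4), pos 3: e→l (+7) — repeating every 2. A repeating key of period 2 is used — shifts +4, +7 over and over.
Decoding hyeteamj: h−4=d, y−7=r, e−4=a, t−7=m, e−4=a, a−7=t, m−4=i, j−7=c.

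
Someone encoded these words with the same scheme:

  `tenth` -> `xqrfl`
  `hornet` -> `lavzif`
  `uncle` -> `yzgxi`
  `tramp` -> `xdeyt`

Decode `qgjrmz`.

muffin

Shifts by position in tenth: pos 0: t→x (+4), pos 1: e→q (+12), pos 2: n→r (+4), pos 3: t→f (+12) — repeating every 2. It's a Vigenère-style cipher with numeric key [4,12]: position i shifts by key[i mod 2].
Decoding qgjrmz: q−4=m, g−12=u, j−4=f, r−12=f, m−4=i, z−12=n.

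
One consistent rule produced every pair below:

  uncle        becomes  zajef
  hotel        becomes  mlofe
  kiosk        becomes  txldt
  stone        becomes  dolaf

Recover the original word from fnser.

early

u(20)→z(25) and n(13)→a(0) fit y≡11x+13 (mod 26); the inverse of 11 mod 26 is 19. Each letter's alphabet position (a=0..z=25) is mapped through 11·x+13 mod 26 — an affine cipher.
Reversing it on fnser: f(5)→19·(5−13)≡4=e; n(13)→19·(13−13)≡0=a; s(18)→19·(18−13)≡17=r; e(4)→19·(4−13)≡11=l; r(17)→19·(17−13)≡24=y (all mod 26).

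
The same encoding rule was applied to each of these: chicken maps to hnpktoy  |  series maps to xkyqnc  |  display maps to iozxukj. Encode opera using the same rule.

tvlzj

In chicken: c→h is +5, h→n is +6, i→p is +7, c→k is +8 — the shift increases by 1 each position. Each letter shifts forward by (position + 5), i.e. 5, 6, 7, … — the shift grows by one for each successive letter.
For opera: o+5=t, p+6=v, e+7=l, r+8=z, a+9=j.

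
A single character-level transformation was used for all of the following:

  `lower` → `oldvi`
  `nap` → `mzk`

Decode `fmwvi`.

under

Each letter is replaced by its mirror in the alphabet: a↔z, b↔y, c↔x, and so on (the Atbash cipher).
Reversing it on fmwvi: f↔u, m↔n, w↔d, v↔e, i↔r.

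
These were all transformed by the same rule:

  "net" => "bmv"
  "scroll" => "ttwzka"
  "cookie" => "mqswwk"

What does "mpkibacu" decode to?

Two steps: reverse the string, then apply a Caesar shift of +8.
Undoing it on mpkibacu: shift back: m−8=e, p−8=h, k−8=c, i−8=a, b−8=t, a−8=s, c−8=u, u−8=m → ehcatsum; then reverse → mustache.

mustache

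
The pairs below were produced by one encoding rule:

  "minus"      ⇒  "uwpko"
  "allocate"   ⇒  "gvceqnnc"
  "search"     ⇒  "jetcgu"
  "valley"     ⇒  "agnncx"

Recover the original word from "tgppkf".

The output letters match the input read backwards, each shifted +2: minus reversed is sunim. Two steps: reverse the string, then apply a Caesar shift of +2.
Reversing it on tgppkf: shift back: t−2=r, g−2=e, p−2=n, p−2=n, k−2=i, f−2=d → rennid; then reverse → dinner.

dinner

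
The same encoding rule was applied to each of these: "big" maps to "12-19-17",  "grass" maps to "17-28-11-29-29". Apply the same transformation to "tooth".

b is letter #2 and maps to 12: an offset of 10. Each letter is replaced by its alphabet position (a=1..z=26) + 10.
Applying it to tooth: t=20→30, o=15→25, o=15→25, t=20→30, h=8→18.

30-25-25-30-18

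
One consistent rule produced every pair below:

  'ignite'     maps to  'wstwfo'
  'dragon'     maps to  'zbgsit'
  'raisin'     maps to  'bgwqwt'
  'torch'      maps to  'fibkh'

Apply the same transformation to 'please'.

xpogqo

Treating letters as 0–25, the rule is x ↦ 15x + 6 (mod 26).
On please: p(15)→15·15+6≡23=x; l(11)→15·11+6≡15=p; e(4)→15·4+6≡14=o; a(0)→15·0+6≡6=g; s(18)→15·18+6≡16=q; e(4)→15·4+6≡14=o (all mod 26).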